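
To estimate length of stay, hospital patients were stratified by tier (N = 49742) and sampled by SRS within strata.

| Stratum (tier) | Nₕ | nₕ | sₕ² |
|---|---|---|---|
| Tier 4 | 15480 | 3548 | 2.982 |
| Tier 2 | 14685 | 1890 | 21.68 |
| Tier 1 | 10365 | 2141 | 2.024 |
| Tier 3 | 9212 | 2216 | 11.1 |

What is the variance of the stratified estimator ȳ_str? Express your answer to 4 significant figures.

0.001097

Var(ȳ_str) = Σₕ Wₕ²(1 − fₕ)sₕ²/nₕ with Wₕ = Nₕ/N, N = 49742.
Tier 4: Wₕ = 0.31120582; term = 0.31120582²·(1 − 0.22919897)·2.982/3548 = 6.2742489 × 10^-5.
Tier 2: Wₕ = 0.29522335; term = 0.29522335²·(1 − 0.12870276)·21.68/1890 = 8.7109441 × 10^-4.
Tier 1: Wₕ = 0.20837522; term = 0.20837522²·(1 − 0.20656054)·2.024/2141 = 3.256865 × 10^-5.
Tier 3: Wₕ = 0.18519561; term = 0.18519561²·(1 − 0.24055580)·11.1/2216 = 1.3046994 × 10^-4.
Sum = 0.0010968755.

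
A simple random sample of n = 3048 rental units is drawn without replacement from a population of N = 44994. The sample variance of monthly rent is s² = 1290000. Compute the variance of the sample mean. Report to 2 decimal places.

394.56

Under SRS without replacement, Var(ȳ) = (1 − f)·s²/n with f = n/N = 3048/44994 = 0.06774237.
Var(ȳ) = (1 − 0.06774237)·1290000/3048 = 0.93225763·423.22835 = 394.55786.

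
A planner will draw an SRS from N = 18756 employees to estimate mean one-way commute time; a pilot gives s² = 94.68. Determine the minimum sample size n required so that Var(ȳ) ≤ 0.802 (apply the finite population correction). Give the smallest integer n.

118

Without fpc, n₀ = s²/D = 94.68/0.802 = 118.0549.
With fpc, (1 − n/N)·s²/n ≤ D requires n ≥ n₀/(1 + n₀/N) = 118.0549/(1 + 118.0549/18756) = 117.3165.
Rounding up, n = 118.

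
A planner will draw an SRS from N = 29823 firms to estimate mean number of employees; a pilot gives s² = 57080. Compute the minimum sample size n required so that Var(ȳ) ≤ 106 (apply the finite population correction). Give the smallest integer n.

Without fpc, n₀ = s²/D = 57080/106 = 538.4906.
With fpc, (1 − n/N)·s²/n ≤ D requires n ≥ n₀/(1 + n₀/N) = 538.4906/(1 + 538.4906/29823) = 528.9399.
Rounding up, n = 529.

529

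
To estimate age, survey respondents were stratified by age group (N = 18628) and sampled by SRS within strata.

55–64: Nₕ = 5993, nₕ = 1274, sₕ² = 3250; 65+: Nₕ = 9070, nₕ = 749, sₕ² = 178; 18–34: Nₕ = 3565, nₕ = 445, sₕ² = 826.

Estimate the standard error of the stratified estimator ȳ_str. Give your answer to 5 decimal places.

0.56489

Var(ȳ_str) = Σₕ Wₕ²(1 − fₕ)sₕ²/nₕ with Wₕ = Nₕ/N, N = 18628.
55–64: Wₕ = 0.32171999; term = 0.32171999²·(1 − 0.21258134)·3250/1274 = 0.20791017.
65+: Wₕ = 0.48690144; term = 0.48690144²·(1 − 0.08257993)·178/749 = 0.051687858.
18–34: Wₕ = 0.19137857; term = 0.19137857²·(1 − 0.12482468)·826/445 = 0.059497909.
Sum = 0.31909594.
SE = √(0.31909594) = 0.56489.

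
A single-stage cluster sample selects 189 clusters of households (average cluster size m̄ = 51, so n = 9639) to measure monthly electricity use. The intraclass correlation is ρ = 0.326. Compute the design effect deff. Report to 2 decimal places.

17.30

deff = 1 + (51 − 1)·0.326 = 1 + 16.3 = 17.3.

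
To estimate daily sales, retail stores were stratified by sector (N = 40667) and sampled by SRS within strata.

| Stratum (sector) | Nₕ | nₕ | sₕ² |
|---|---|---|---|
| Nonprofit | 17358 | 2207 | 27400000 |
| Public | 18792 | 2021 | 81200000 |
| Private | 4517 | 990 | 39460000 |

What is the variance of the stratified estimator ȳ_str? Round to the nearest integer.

10015

Var(ȳ_str) = Σₕ Wₕ²(1 − fₕ)sₕ²/nₕ with Wₕ = Nₕ/N, N = 40667.
Nonprofit: Wₕ = 0.42683257; term = 0.42683257²·(1 − 0.12714598)·27400000/2207 = 1974.2627.
Public: Wₕ = 0.46209457; term = 0.46209457²·(1 − 0.10754576)·81200000/2021 = 7656.6255.
Private: Wₕ = 0.11107286; term = 0.11107286²·(1 − 0.21917202)·39460000/990 = 383.96635.
Sum = 10014.855.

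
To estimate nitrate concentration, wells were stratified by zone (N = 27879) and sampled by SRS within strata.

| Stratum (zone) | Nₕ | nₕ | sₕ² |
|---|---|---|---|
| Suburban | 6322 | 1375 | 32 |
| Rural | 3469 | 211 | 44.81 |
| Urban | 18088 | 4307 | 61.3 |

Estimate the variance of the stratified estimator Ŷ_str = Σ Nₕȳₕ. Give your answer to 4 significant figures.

Var(Ŷ_str) = Σₕ Nₕ²(1 − fₕ)sₕ²/nₕ.
Suburban: 6322²·(1 − 1375/6322)·32/1375 = 727853.01.
Rural: 3469²·(1 − 211/3469)·44.81/211 = 2.4002024 × 10^6.
Urban: 18088²·(1 − 4307/18088)·61.3/4307 = 3.5477817 × 10^6.
Sum = 6.6758371 × 10^6.

6.676 × 10^6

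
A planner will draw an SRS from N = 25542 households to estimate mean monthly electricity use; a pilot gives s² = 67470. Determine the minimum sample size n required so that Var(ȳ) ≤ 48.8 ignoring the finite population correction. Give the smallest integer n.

Without fpc, n₀ = s²/D = 67470/48.8 = 1382.5820.
Rounding up, n = 1383.

1383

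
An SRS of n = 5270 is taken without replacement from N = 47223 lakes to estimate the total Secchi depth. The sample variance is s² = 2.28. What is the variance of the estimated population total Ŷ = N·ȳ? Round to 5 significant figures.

857120

Var(Ŷ) = N²·Var(ȳ) = N²·(1 − n/N)·s²/n.
f = 5270/47223 = 0.11159816; Var(ȳ) = 0.88840184·2.28/5270 = 3.8435601 × 10^-4.
Var(Ŷ) = 47223² · (3.8435601 × 10^-4) = 857118.41.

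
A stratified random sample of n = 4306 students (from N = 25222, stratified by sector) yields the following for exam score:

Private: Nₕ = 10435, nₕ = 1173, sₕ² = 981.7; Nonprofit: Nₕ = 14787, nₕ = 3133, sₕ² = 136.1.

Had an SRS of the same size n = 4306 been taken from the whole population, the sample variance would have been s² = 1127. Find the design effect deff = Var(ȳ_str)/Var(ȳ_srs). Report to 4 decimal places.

0.6400

Var(ȳ_str) = Σ Wₕ²(1−fₕ)sₕ²/nₕ with Wₕ = Nₕ/25222:
  Private: (10435/25222)²·(1−1173/10435)·981.7/1173 = 0.12715076
  Nonprofit: (14787/25222)²·(1−3133/14787)·136.1/3133 = 0.011767759
  → Var(ȳ_str) = 0.13891852.
Var(ȳ_srs) = (1 − 4306/25222)·1127/4306 = 0.21704461.
deff = 0.13891852 / 0.21704461 = 0.6400.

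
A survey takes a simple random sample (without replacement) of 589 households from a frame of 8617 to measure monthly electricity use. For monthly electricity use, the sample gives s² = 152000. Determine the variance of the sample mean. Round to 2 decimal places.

Under SRS without replacement, Var(ȳ) = (1 − f)·s²/n with f = n/N = 589/8617 = 0.06835326.
Var(ȳ) = (1 − 0.06835326)·152000/589 = 0.93164674·258.06452 = 240.42497.

240.42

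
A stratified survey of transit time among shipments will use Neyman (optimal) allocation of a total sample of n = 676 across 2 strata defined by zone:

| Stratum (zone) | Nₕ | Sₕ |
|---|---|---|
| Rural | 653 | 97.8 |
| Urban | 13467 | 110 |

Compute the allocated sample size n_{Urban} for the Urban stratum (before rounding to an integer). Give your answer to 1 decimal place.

648.1

Neyman allocation: nₕ = n·NₕSₕ / Σⱼ NⱼSⱼ.
Σ NⱼSⱼ = 653·97.8 + 13467·110 = 1.5452334 × 10^6.
n_{Urban} = 676·13467·110 / (1.5452334 × 10^6) = 648.1.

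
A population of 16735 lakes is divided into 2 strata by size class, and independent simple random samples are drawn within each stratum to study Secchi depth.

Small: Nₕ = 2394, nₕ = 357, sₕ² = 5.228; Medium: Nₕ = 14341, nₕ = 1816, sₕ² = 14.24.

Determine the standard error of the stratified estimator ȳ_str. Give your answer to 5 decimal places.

0.07269

Var(ȳ_str) = Σₕ Wₕ²(1 − fₕ)sₕ²/nₕ with Wₕ = Nₕ/N, N = 16735.
Small: Wₕ = 0.14305348; term = 0.14305348²·(1 − 0.14912281)·5.228/357 = 2.5499467 × 10^-4.
Medium: Wₕ = 0.85694652; term = 0.85694652²·(1 − 0.12662994)·14.24/1816 = 0.0050292113.
Sum = 0.005284206.
SE = √(0.005284206) = 0.07269.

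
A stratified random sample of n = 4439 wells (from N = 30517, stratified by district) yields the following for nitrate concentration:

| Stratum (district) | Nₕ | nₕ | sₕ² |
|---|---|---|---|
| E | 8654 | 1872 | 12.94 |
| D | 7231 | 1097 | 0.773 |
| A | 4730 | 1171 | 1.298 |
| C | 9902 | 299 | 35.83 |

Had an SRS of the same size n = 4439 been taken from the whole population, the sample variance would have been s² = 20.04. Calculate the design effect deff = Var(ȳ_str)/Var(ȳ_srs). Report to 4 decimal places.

Var(ȳ_str) = Σ Wₕ²(1−fₕ)sₕ²/nₕ with Wₕ = Nₕ/30517:
  E: (8654/30517)²·(1−1872/8654)·12.94/1872 = 4.3563166 × 10^-4
  D: (7231/30517)²·(1−1097/7231)·0.773/1097 = 3.3560724 × 10^-5
  A: (4730/30517)²·(1−1171/4730)·1.298/1171 = 2.0036564 × 10^-5
  C: (9902/30517)²·(1−299/9902)·35.83/299 = 0.012235502
  → Var(ȳ_str) = 0.012724731.
Var(ȳ_srs) = (1 − 4439/30517)·20.04/4439 = 0.0038578471.
deff = 0.012724731 / 0.0038578471 = 3.2984.

3.2984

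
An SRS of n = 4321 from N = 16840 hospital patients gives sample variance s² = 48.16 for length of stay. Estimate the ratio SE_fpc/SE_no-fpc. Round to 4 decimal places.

f = n/N = 4321/16840 = 0.25659145.
SE_no-fpc = √(s²/n) = 0.10557257; SE_fpc = √((1−f)s²/n) = 0.091025879.
Ratio = √(1−f) = 0.86221143.

0.8622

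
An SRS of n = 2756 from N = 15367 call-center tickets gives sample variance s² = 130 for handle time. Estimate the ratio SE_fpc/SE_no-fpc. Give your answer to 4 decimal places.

f = n/N = 2756/15367 = 0.17934535.
SE_no-fpc = √(s²/n) = 0.21718612; SE_fpc = √((1−f)s²/n) = 0.19674889.
Ratio = √(1−f) = 0.90589991.

0.9059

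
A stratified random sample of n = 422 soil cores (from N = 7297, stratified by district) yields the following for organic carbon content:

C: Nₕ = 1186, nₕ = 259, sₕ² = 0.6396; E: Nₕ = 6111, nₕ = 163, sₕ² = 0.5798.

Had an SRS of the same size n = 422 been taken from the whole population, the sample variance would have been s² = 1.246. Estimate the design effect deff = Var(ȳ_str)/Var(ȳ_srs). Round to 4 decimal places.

Var(ȳ_str) = Σ Wₕ²(1−fₕ)sₕ²/nₕ with Wₕ = Nₕ/7297:
  C: (1186/7297)²·(1−259/1186)·0.6396/259 = 5.0989931 × 10^-5
  E: (6111/7297)²·(1−163/6111)·0.5798/163 = 0.0024282039
  → Var(ȳ_str) = 0.0024791938.
Var(ȳ_srs) = (1 − 422/7297)·1.246/422 = 0.0027818515.
deff = 0.0024791938 / 0.0027818515 = 0.8912.

0.8912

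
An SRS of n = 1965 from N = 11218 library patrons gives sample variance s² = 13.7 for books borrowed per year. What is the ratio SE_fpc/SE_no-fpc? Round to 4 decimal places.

0.9082

f = n/N = 1965/11218 = 0.17516491.
SE_no-fpc = √(s²/n) = 0.083498564; SE_fpc = √((1−f)s²/n) = 0.075833756.
Ratio = √(1−f) = 0.90820432.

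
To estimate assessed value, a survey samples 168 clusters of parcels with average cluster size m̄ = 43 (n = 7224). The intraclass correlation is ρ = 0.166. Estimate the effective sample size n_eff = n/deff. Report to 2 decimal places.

deff = 1 + (43 − 1)·0.166 = 1 + 6.972 = 7.972.
n_eff = 7224 / 7.972 = 906.17.

906.17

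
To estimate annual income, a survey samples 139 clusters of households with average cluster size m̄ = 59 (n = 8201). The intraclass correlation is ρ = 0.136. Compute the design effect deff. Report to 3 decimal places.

8.888

deff = 1 + (59 − 1)·0.136 = 1 + 7.888 = 8.888.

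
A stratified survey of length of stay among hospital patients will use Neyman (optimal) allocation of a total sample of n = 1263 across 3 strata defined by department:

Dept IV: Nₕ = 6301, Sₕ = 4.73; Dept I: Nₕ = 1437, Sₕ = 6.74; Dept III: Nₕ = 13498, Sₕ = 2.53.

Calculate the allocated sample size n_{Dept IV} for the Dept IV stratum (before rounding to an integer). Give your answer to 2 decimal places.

511.17

Neyman allocation: nₕ = n·NₕSₕ / Σⱼ NⱼSⱼ.
Σ NⱼSⱼ = 6301·4.73 + 1437·6.74 + 13498·2.53 = 73639.05.
n_{Dept IV} = 1263·6301·4.73 / 73639.05 = 511.17.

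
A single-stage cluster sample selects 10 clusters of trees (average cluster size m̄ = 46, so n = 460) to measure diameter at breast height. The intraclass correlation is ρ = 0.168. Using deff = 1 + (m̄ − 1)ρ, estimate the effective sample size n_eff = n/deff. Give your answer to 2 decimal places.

53.74

deff = 1 + (46 − 1)·0.168 = 1 + 7.56 = 8.56.
n_eff = 460 / 8.56 = 53.74.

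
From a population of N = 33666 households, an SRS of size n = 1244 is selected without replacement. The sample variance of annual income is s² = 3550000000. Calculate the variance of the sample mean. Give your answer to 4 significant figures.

2.748 × 10^6

Under SRS without replacement, Var(ȳ) = (1 − f)·s²/n with f = n/N = 1244/33666 = 0.03695123.
Var(ȳ) = (1 − 0.03695123)·3550000000/1244 = 0.96304877·2.8536977 × 10^6 = 2.7482501 × 10^6.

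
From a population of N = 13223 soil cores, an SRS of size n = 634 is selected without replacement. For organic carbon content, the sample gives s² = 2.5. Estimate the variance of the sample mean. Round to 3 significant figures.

Under SRS without replacement, Var(ȳ) = (1 − f)·s²/n with f = n/N = 634/13223 = 0.04794676.
Var(ȳ) = (1 − 0.04794676)·2.5/634 = 0.95205324·0.0039432177 = 0.0037541532.

0.00375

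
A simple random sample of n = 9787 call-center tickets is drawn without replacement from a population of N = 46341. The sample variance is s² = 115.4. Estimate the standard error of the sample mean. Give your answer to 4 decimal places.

Under SRS without replacement, Var(ȳ) = (1 − f)·s²/n with f = n/N = 9787/46341 = 0.21119527.
Var(ȳ) = (1 − 0.21119527)·115.4/9787 = 0.78880473·0.011791152 = 0.0093009161.
SE(ȳ) = √(0.0093009161) = 0.0964.

0.0964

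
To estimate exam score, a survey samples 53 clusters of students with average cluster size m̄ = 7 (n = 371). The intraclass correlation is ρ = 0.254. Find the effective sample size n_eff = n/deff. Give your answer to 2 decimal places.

146.99

deff = 1 + (7 − 1)·0.254 = 1 + 1.524 = 2.524.
n_eff = 371 / 2.524 = 146.99.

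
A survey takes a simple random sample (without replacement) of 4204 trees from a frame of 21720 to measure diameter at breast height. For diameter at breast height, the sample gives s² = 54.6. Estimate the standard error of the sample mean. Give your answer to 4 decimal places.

0.1023

Under SRS without replacement, Var(ȳ) = (1 − f)·s²/n with f = n/N = 4204/21720 = 0.19355433.
Var(ȳ) = (1 − 0.19355433)·54.6/4204 = 0.80644567·0.012987631 = 0.010473819.
SE(ȳ) = √(0.010473819) = 0.1023.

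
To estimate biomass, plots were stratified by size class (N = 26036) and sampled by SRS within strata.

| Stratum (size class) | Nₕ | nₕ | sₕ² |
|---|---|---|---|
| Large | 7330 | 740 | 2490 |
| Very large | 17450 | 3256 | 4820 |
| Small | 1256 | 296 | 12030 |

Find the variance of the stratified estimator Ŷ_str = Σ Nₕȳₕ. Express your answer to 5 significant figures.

5.7820 × 10^8

Var(Ŷ_str) = Σₕ Nₕ²(1 − fₕ)sₕ²/nₕ.
Large: 7330²·(1 − 740/7330)·2490/740 = 1.6253879 × 10^8.
Very large: 17450²·(1 − 3256/17450)·4820/3256 = 3.6665944 × 10^8.
Small: 1256²·(1 − 296/1256)·12030/296 = 4.9004368 × 10^7.
Sum = 5.782026 × 10^8.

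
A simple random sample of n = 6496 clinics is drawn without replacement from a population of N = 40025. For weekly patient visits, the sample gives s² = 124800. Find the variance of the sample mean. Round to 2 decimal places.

Under SRS without replacement, Var(ȳ) = (1 − f)·s²/n with f = n/N = 6496/40025 = 0.16229856.
Var(ȳ) = (1 − 0.16229856)·124800/6496 = 0.83770144·19.211823 = 16.093771.

16.09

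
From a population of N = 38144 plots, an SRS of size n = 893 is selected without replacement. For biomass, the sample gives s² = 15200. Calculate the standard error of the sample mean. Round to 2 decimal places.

Under SRS without replacement, Var(ȳ) = (1 − f)·s²/n with f = n/N = 893/38144 = 0.02341128.
Var(ȳ) = (1 − 0.02341128)·15200/893 = 0.97658872·17.021277 = 16.622787.
SE(ȳ) = √(16.622787) = 4.08.

4.08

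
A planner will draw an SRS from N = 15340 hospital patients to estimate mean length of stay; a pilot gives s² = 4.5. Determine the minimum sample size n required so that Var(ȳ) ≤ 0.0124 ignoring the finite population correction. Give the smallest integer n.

363

Without fpc, n₀ = s²/D = 4.5/0.0124 = 362.9032.
Rounding up, n = 363.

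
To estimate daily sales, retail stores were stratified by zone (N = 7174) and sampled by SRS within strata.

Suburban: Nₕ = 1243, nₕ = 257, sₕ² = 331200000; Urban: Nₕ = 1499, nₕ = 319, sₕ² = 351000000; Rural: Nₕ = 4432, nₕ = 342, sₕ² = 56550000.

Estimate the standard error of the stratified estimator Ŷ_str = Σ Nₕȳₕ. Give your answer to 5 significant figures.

2.5540 × 10^6

Var(Ŷ_str) = Σₕ Nₕ²(1 − fₕ)sₕ²/nₕ.
Suburban: 1243²·(1 − 257/1243)·331200000/257 = 1.5794477 × 10^12.
Urban: 1499²·(1 − 319/1499)·351000000/319 = 1.9462565 × 10^12.
Rural: 4432²·(1 − 342/4432)·56550000/342 = 2.9972955 × 10^12.
Sum = 6.5229997 × 10^12.
SE = √(6.5229997 × 10^12) = 2.5540 × 10^6.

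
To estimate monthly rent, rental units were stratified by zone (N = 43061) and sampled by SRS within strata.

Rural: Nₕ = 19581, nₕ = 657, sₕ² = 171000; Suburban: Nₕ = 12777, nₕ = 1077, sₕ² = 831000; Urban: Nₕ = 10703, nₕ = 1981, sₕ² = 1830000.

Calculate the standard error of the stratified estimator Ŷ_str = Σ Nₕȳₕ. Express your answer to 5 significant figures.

Var(Ŷ_str) = Σₕ Nₕ²(1 − fₕ)sₕ²/nₕ.
Rural: 19581²·(1 − 657/19581)·171000/657 = 9.644474 × 10^10.
Suburban: 12777²·(1 − 1077/12777)·831000/1077 = 1.1534535 × 10^11.
Urban: 10703²·(1 − 1981/10703)·1830000/1981 = 8.6235924 × 10^10.
Sum = 2.9802601 × 10^11.
SE = √(2.9802601 × 10^11) = 545920.

545920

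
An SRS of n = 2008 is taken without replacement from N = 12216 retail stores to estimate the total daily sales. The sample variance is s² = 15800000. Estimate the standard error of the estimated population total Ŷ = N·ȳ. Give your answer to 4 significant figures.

990600

Var(Ŷ) = N²·Var(ȳ) = N²·(1 − n/N)·s²/n.
f = 2008/12216 = 0.16437459; Var(ȳ) = 0.83562541·15800000/2008 = 6575.1402.
Var(Ŷ) = 12216² · 6575.1402 = 9.8121249 × 10^11.
SE(Ŷ) = √(9.8121249 × 10^11) = 990600.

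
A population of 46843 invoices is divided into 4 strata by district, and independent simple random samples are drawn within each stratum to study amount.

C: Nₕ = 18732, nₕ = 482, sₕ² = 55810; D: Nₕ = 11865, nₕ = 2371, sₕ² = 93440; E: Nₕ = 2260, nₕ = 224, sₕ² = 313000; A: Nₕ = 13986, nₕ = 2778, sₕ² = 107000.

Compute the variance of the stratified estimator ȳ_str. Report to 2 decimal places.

Var(ȳ_str) = Σₕ Wₕ²(1 − fₕ)sₕ²/nₕ with Wₕ = Nₕ/N, N = 46843.
C: Wₕ = 0.39988899; term = 0.39988899²·(1 − 0.02573137)·55810/482 = 18.039421.
D: Wₕ = 0.25329291; term = 0.25329291²·(1 − 0.19983144)·93440/2371 = 2.0231535.
E: Wₕ = 0.04824627; term = 0.04824627²·(1 − 0.09911504)·313000/224 = 2.9301721.
A: Wₕ = 0.29857183; term = 0.29857183²·(1 − 0.19862720)·107000/2778 = 2.7515904.
Sum = 25.744337.

25.74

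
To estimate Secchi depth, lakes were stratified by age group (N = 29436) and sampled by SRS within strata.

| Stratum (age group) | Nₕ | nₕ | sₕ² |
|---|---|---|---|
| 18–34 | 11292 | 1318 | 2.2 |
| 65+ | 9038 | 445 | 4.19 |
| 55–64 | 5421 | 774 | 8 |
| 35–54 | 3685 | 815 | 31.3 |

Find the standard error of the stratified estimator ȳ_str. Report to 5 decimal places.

0.04278

Var(ȳ_str) = Σₕ Wₕ²(1 − fₕ)sₕ²/nₕ with Wₕ = Nₕ/N, N = 29436.
18–34: Wₕ = 0.38361190; term = 0.38361190²·(1 − 0.11671980)·2.2/1318 = 2.1696512 × 10^-4.
65+: Wₕ = 0.30703900; term = 0.30703900²·(1 − 0.04923656)·4.19/445 = 8.4394389 × 10^-4.
55–64: Wₕ = 0.18416225; term = 0.18416225²·(1 − 0.14277809)·8/774 = 3.0049934 × 10^-4.
35–54: Wₕ = 0.12518685; term = 0.12518685²·(1 − 0.22116689)·31.3/815 = 4.6875782 × 10^-4.
Sum = 0.0018301662.
SE = √(0.0018301662) = 0.04278.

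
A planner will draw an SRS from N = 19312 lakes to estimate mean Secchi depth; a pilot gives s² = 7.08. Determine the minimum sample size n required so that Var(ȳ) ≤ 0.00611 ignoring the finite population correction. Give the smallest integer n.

Without fpc, n₀ = s²/D = 7.08/0.00611 = 1158.7561.
Rounding up, n = 1159.

1159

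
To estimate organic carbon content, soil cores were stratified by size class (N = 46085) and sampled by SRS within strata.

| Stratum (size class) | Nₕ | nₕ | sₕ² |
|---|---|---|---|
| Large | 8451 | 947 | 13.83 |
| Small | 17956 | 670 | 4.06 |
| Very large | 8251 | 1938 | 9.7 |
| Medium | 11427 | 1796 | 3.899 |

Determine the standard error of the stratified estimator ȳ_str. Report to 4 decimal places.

Var(ȳ_str) = Σₕ Wₕ²(1 − fₕ)sₕ²/nₕ with Wₕ = Nₕ/N, N = 46085.
Large: Wₕ = 0.18337854; term = 0.18337854²·(1 − 0.11205774)·13.83/947 = 4.3606773 × 10^-4.
Small: Wₕ = 0.38962786; term = 0.38962786²·(1 − 0.03731343)·4.06/670 = 8.8559703 × 10^-4.
Very large: Wₕ = 0.17903873; term = 0.17903873²·(1 − 0.23488062)·9.7/1938 = 1.2275556 × 10^-4.
Medium: Wₕ = 0.24795487; term = 0.24795487²·(1 − 0.15717161)·3.899/1796 = 1.1249451 × 10^-4.
Sum = 0.0015569148.
SE = √(0.0015569148) = 0.0395.

0.0395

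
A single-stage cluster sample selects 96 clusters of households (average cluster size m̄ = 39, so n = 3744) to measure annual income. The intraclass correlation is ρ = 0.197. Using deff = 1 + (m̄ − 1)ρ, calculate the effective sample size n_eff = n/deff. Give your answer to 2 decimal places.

441.20

deff = 1 + (39 − 1)·0.197 = 1 + 7.486 = 8.486.
n_eff = 3744 / 8.486 = 441.20.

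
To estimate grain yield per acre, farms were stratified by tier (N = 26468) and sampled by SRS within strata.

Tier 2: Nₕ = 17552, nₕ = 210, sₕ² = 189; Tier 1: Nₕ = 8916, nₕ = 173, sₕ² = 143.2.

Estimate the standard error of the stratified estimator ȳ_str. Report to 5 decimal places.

Var(ȳ_str) = Σₕ Wₕ²(1 − fₕ)sₕ²/nₕ with Wₕ = Nₕ/N, N = 26468.
Tier 2: Wₕ = 0.66314040; term = 0.66314040²·(1 − 0.01196445)·189/210 = 0.39104438.
Tier 1: Wₕ = 0.33685960; term = 0.33685960²·(1 − 0.01940332)·143.2/173 = 0.092105423.
Sum = 0.4831498.
SE = √(0.4831498) = 0.69509.

0.69509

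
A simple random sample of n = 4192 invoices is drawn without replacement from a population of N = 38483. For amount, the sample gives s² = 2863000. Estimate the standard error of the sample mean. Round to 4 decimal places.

Under SRS without replacement, Var(ȳ) = (1 − f)·s²/n with f = n/N = 4192/38483 = 0.10893122.
Var(ȳ) = (1 − 0.10893122)·2863000/4192 = 0.89106878·682.96756 = 608.57107.
SE(ȳ) = √(608.57107) = 24.6692.

24.6692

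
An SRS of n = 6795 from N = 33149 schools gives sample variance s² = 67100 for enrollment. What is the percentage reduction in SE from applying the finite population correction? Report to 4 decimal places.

f = n/N = 6795/33149 = 0.20498356.
SE_no-fpc = √(s²/n) = 3.1424366; SE_fpc = √((1−f)s²/n) = 2.8019126.
Ratio = √(1−f) = 0.89163694. Reduction = 100·(1 − 0.89163694) = 10.8363%.

10.8363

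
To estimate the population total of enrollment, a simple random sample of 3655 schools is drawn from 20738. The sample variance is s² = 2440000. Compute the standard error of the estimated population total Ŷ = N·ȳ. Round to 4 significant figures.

486300

Var(Ŷ) = N²·Var(ȳ) = N²·(1 − n/N)·s²/n.
f = 3655/20738 = 0.17624650; Var(ȳ) = 0.82375350·2440000/3655 = 549.92025.
Var(Ŷ) = 20738² · 549.92025 = 2.3650126 × 10^11.
SE(Ŷ) = √(2.3650126 × 10^11) = 486300.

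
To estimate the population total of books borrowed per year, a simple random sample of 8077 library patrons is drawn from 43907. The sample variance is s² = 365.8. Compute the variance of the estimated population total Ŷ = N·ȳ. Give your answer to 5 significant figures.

7.1248 × 10^7

Var(Ŷ) = N²·Var(ȳ) = N²·(1 − n/N)·s²/n.
f = 8077/43907 = 0.18395700; Var(ȳ) = 0.81604300·365.8/8077 = 0.036957847.
Var(Ŷ) = 43907² · 0.036957847 = 7.1248248 × 10^7.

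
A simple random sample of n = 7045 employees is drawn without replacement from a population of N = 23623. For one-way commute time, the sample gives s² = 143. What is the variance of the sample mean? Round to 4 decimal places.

0.0142

Under SRS without replacement, Var(ȳ) = (1 − f)·s²/n with f = n/N = 7045/23623 = 0.29822630.
Var(ȳ) = (1 − 0.29822630)·143/7045 = 0.70177370·0.020298084 = 0.014244661.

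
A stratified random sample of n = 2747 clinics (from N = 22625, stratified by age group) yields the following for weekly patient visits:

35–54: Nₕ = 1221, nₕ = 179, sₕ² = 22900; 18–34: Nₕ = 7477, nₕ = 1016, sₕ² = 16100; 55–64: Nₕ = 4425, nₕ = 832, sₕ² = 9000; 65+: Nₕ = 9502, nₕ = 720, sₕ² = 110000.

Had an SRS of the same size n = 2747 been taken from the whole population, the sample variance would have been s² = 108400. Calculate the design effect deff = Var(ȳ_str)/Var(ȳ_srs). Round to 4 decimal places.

Var(ȳ_str) = Σ Wₕ²(1−fₕ)sₕ²/nₕ with Wₕ = Nₕ/22625:
  35–54: (1221/22625)²·(1−179/1221)·22900/179 = 0.31797184
  18–34: (7477/22625)²·(1−1016/7477)·16100/1016 = 1.4954852
  55–64: (4425/22625)²·(1−832/4425)·9000/832 = 0.33597928
  65+: (9502/22625)²·(1−720/9502)·110000/720 = 24.905282
  → Var(ȳ_str) = 27.054718.
Var(ȳ_srs) = (1 − 2747/22625)·108400/2747 = 34.67007.
deff = 27.054718 / 34.67007 = 0.7803.

0.7803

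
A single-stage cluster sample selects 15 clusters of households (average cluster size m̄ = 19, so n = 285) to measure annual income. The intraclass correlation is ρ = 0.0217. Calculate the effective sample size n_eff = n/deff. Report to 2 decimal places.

204.95

deff = 1 + (19 − 1)·0.0217 = 1 + 0.3906 = 1.3906.
n_eff = 285 / 1.3906 = 204.95.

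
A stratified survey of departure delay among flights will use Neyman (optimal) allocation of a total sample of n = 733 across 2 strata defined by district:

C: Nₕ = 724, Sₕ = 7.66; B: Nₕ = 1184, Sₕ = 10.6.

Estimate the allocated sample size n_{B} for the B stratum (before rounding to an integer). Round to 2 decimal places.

Neyman allocation: nₕ = n·NₕSₕ / Σⱼ NⱼSⱼ.
Σ NⱼSⱼ = 724·7.66 + 1184·10.6 = 18096.24.
n_{B} = 733·1184·10.6 / 18096.24 = 508.36.

508.36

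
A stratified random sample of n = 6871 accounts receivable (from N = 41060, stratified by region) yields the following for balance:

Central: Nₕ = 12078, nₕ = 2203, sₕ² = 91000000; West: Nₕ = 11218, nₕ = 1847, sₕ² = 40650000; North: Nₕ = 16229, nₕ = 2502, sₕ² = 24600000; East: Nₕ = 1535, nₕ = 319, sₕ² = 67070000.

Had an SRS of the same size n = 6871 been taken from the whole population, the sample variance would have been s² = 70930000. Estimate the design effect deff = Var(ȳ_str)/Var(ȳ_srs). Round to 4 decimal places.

Var(ȳ_str) = Σ Wₕ²(1−fₕ)sₕ²/nₕ with Wₕ = Nₕ/41060:
  Central: (12078/41060)²·(1−2203/12078)·91000000/2203 = 2922.2753
  West: (11218/41060)²·(1−1847/11218)·40650000/1847 = 1372.3255
  North: (16229/41060)²·(1−2502/16229)·24600000/2502 = 1299.2039
  East: (1535/41060)²·(1−319/1535)·67070000/319 = 232.77787
  → Var(ȳ_str) = 5826.5826.
Var(ȳ_srs) = (1 − 6871/41060)·70930000/6871 = 8595.6251.
deff = 5826.5826 / 8595.6251 = 0.6779.

0.6779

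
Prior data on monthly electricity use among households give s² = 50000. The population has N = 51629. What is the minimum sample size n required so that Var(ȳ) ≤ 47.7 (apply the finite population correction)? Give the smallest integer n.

1028

Without fpc, n₀ = s²/D = 50000/47.7 = 1048.2180.
With fpc, (1 − n/N)·s²/n ≤ D requires n ≥ n₀/(1 + n₀/N) = 1048.2180/(1 + 1048.2180/51629) = 1027.3596.
Rounding up, n = 1028.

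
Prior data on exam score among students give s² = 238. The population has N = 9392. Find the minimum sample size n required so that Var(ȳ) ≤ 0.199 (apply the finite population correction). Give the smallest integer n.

Without fpc, n₀ = s²/D = 238/0.199 = 1195.9799.
With fpc, (1 − n/N)·s²/n ≤ D requires n ≥ n₀/(1 + n₀/N) = 1195.9799/(1 + 1195.9799/9392) = 1060.8863.
Rounding up, n = 1061.

1061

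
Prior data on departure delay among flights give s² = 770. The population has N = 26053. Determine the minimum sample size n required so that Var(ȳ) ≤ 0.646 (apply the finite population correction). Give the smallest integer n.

Without fpc, n₀ = s²/D = 770/0.646 = 1191.9505.
With fpc, (1 − n/N)·s²/n ≤ D requires n ≥ n₀/(1 + n₀/N) = 1191.9505/(1 + 1191.9505/26053) = 1139.8034.
Rounding up, n = 1140.

1140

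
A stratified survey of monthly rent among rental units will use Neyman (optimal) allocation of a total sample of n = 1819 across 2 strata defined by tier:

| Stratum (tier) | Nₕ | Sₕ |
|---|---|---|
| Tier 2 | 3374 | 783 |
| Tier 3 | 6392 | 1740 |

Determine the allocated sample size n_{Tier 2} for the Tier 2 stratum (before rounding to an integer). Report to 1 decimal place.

349.1

Neyman allocation: nₕ = n·NₕSₕ / Σⱼ NⱼSⱼ.
Σ NⱼSⱼ = 3374·783 + 6392·1740 = 1.3763922 × 10^7.
n_{Tier 2} = 1819·3374·783 / (1.3763922 × 10^7) = 349.1.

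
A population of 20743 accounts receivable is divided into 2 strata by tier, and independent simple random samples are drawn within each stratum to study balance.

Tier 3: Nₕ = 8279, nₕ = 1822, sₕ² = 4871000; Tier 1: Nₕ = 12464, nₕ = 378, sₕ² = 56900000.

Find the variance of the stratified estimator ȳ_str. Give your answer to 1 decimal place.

Var(ȳ_str) = Σₕ Wₕ²(1 − fₕ)sₕ²/nₕ with Wₕ = Nₕ/N, N = 20743.
Tier 3: Wₕ = 0.39912260; term = 0.39912260²·(1 − 0.22007489)·4871000/1822 = 332.15079.
Tier 1: Wₕ = 0.60087740; term = 0.60087740²·(1 − 0.03032734)·56900000/378 = 52700.819.
Sum = 53032.97.

53033.0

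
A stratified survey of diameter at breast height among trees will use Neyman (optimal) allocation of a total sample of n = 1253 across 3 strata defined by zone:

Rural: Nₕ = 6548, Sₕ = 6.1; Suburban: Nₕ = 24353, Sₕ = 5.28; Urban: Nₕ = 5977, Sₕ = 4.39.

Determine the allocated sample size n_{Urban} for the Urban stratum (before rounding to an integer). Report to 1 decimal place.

168.8

Neyman allocation: nₕ = n·NₕSₕ / Σⱼ NⱼSⱼ.
Σ NⱼSⱼ = 6548·6.1 + 24353·5.28 + 5977·4.39 = 194765.67.
n_{Urban} = 1253·5977·4.39 / 194765.67 = 168.8.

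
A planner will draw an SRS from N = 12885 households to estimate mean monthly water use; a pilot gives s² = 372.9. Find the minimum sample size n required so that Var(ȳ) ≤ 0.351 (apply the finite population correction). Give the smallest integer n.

Without fpc, n₀ = s²/D = 372.9/0.351 = 1062.3932.
With fpc, (1 − n/N)·s²/n ≤ D requires n ≥ n₀/(1 + n₀/N) = 1062.3932/(1 + 1062.3932/12885) = 981.4692.
Rounding up, n = 982.

982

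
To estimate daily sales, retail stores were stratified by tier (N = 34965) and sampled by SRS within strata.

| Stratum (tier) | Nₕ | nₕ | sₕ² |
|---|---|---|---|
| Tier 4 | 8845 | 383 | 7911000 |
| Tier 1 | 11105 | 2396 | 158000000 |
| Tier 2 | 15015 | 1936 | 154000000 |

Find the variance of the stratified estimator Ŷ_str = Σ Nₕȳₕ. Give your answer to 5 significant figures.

2.3545 × 10^13

Var(Ŷ_str) = Σₕ Nₕ²(1 − fₕ)sₕ²/nₕ.
Tier 4: 8845²·(1 − 383/8845)·7911000/383 = 1.5459786 × 10^12.
Tier 1: 11105²·(1 − 2396/11105)·158000000/2396 = 6.3775978 × 10^12.
Tier 2: 15015²·(1 − 1936/15015)·154000000/1936 = 1.5621231 × 10^13.
Sum = 2.3544807 × 10^13.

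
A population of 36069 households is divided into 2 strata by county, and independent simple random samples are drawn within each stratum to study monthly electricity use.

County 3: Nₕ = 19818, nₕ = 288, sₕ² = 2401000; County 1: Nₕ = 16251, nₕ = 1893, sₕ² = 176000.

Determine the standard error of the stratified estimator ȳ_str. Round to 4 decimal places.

49.9691

Var(ȳ_str) = Σₕ Wₕ²(1 − fₕ)sₕ²/nₕ with Wₕ = Nₕ/N, N = 36069.
County 3: Wₕ = 0.54944689; term = 0.54944689²·(1 − 0.01453224)·2401000/288 = 2480.239.
County 1: Wₕ = 0.45055311; term = 0.45055311²·(1 − 0.11648514)·176000/1893 = 16.675079.
Sum = 2496.9141.
SE = √(2496.9141) = 49.9691.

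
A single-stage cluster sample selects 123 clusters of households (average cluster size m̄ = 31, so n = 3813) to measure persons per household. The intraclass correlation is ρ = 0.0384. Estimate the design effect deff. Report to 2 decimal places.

2.15

deff = 1 + (31 − 1)·0.0384 = 1 + 1.152 = 2.152.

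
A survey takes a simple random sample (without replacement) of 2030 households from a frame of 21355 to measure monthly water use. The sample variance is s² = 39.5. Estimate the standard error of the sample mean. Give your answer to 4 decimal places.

0.1327

Under SRS without replacement, Var(ȳ) = (1 − f)·s²/n with f = n/N = 2030/21355 = 0.09505970.
Var(ȳ) = (1 − 0.09505970)·39.5/2030 = 0.90494030·0.019458128 = 0.017608444.
SE(ȳ) = √(0.017608444) = 0.1327.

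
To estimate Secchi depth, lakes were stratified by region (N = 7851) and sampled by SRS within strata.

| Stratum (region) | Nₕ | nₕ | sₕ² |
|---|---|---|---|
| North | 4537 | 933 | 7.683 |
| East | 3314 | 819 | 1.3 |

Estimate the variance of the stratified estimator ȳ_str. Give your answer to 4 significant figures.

Var(ȳ_str) = Σₕ Wₕ²(1 − fₕ)sₕ²/nₕ with Wₕ = Nₕ/N, N = 7851.
North: Wₕ = 0.57788817; term = 0.57788817²·(1 − 0.20564250)·7.683/933 = 0.0021845038.
East: Wₕ = 0.42211183; term = 0.42211183²·(1 − 0.24713337)·1.3/819 = 2.1292789 × 10^-4.
Sum = 0.0023974317.

0.002397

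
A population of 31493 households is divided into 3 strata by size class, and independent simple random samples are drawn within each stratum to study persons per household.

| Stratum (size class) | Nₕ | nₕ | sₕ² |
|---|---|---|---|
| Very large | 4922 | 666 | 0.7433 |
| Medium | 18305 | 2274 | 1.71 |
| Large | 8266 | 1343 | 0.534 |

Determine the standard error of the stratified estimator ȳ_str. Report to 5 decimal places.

0.01640

Var(ȳ_str) = Σₕ Wₕ²(1 − fₕ)sₕ²/nₕ with Wₕ = Nₕ/N, N = 31493.
Very large: Wₕ = 0.15628870; term = 0.15628870²·(1 − 0.13531085)·0.7433/666 = 2.3572469 × 10^-5.
Medium: Wₕ = 0.58124028; term = 0.58124028²·(1 − 0.12422835)·1.71/2274 = 2.2248869 × 10^-4.
Large: Wₕ = 0.26247103; term = 0.26247103²·(1 − 0.16247278)·0.534/1343 = 2.2941769 × 10^-5.
Sum = 2.6900293 × 10^-4.
SE = √(2.6900293 × 10^-4) = 0.01640.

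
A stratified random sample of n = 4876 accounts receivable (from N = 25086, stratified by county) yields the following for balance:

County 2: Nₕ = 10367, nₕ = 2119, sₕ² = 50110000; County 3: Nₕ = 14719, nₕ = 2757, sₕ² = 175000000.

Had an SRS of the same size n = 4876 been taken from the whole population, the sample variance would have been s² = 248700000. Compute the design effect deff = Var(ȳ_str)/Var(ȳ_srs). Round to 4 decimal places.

Var(ȳ_str) = Σ Wₕ²(1−fₕ)sₕ²/nₕ with Wₕ = Nₕ/25086:
  County 2: (10367/25086)²·(1−2119/10367)·50110000/2119 = 3213.1601
  County 3: (14719/25086)²·(1−2757/14719)·175000000/2757 = 17759.084
  → Var(ȳ_str) = 20972.244.
Var(ȳ_srs) = (1 − 4876/25086)·248700000/4876 = 41091.026.
deff = 20972.244 / 41091.026 = 0.5104.

0.5104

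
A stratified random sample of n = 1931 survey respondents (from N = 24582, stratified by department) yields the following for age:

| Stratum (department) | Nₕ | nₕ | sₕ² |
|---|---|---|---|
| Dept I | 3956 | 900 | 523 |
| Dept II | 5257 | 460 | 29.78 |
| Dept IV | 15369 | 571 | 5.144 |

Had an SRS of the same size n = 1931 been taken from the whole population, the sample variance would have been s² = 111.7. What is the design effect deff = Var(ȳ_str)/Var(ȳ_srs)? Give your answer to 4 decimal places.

Var(ȳ_str) = Σ Wₕ²(1−fₕ)sₕ²/nₕ with Wₕ = Nₕ/24582:
  Dept I: (3956/24582)²·(1−900/3956)·523/900 = 0.011626109
  Dept II: (5257/24582)²·(1−460/5257)·29.78/460 = 0.0027017187
  Dept IV: (15369/24582)²·(1−571/15369)·5.144/571 = 0.0033906195
  → Var(ȳ_str) = 0.017718447.
Var(ȳ_srs) = (1 − 1931/24582)·111.7/1931 = 0.053301701.
deff = 0.017718447 / 0.053301701 = 0.3324.

0.3324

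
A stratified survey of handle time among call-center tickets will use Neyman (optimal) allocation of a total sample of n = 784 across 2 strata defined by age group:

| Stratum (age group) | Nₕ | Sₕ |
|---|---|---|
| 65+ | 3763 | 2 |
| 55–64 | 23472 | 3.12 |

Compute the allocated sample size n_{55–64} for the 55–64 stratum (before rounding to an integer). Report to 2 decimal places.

Neyman allocation: nₕ = n·NₕSₕ / Σⱼ NⱼSⱼ.
Σ NⱼSⱼ = 3763·2 + 23472·3.12 = 80758.64.
n_{55–64} = 784·23472·3.12 / 80758.64 = 710.94.

710.94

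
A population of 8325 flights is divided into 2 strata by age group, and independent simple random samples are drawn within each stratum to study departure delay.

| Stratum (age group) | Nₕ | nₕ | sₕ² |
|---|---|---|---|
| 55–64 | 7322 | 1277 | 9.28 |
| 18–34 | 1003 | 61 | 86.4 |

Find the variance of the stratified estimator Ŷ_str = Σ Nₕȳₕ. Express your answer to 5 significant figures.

Var(Ŷ_str) = Σₕ Nₕ²(1 − fₕ)sₕ²/nₕ.
55–64: 7322²·(1 − 1277/7322)·9.28/1277 = 321649.67.
18–34: 1003²·(1 − 61/1003)·86.4/61 = 1.3382454 × 10^6.
Sum = 1.6598951 × 10^6.

1.6599 × 10^6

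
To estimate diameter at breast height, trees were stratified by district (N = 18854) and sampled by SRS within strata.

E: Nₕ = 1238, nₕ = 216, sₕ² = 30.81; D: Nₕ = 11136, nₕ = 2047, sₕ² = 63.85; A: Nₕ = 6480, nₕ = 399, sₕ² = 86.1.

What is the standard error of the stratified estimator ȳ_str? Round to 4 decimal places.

0.1825

Var(ȳ_str) = Σₕ Wₕ²(1 − fₕ)sₕ²/nₕ with Wₕ = Nₕ/N, N = 18854.
E: Wₕ = 0.06566246; term = 0.06566246²·(1 − 0.17447496)·30.81/216 = 5.0769453 × 10^-4.
D: Wₕ = 0.59064390; term = 0.59064390²·(1 − 0.18381825)·63.85/2047 = 0.008881399.
A: Wₕ = 0.34369365; term = 0.34369365²·(1 − 0.06157407)·86.1/399 = 0.023920666.
Sum = 0.03330976.
SE = √(0.03330976) = 0.1825.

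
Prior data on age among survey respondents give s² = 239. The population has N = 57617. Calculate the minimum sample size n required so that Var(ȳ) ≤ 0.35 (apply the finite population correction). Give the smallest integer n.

Without fpc, n₀ = s²/D = 239/0.35 = 682.8571.
With fpc, (1 − n/N)·s²/n ≤ D requires n ≥ n₀/(1 + n₀/N) = 682.8571/(1 + 682.8571/57617) = 674.8589.
Rounding up, n = 675.

675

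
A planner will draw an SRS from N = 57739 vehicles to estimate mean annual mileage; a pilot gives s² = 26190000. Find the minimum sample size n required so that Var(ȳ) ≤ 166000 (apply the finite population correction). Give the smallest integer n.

Without fpc, n₀ = s²/D = 26190000/166000 = 157.7711.
With fpc, (1 − n/N)·s²/n ≤ D requires n ≥ n₀/(1 + n₀/N) = 157.7711/(1 + 157.7711/57739) = 157.3412.
Rounding up, n = 158.

158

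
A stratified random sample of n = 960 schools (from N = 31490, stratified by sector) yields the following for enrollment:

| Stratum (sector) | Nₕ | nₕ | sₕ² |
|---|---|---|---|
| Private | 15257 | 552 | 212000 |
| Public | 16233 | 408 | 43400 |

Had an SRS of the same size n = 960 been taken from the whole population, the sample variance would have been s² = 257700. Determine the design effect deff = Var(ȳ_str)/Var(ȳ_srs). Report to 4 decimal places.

0.4398

Var(ȳ_str) = Σ Wₕ²(1−fₕ)sₕ²/nₕ with Wₕ = Nₕ/31490:
  Private: (15257/31490)²·(1−552/15257)·212000/552 = 86.893169
  Public: (16233/31490)²·(1−408/16233)·43400/408 = 27.556671
  → Var(ȳ_str) = 114.44984.
Var(ȳ_srs) = (1 − 960/31490)·257700/960 = 260.25395.
deff = 114.44984 / 260.25395 = 0.4398.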